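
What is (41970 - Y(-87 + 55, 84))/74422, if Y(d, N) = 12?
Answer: 20979/37211 ≈ 0.56378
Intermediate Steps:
(41970 - Y(-87 + 55, 84))/74422 = (41970 - 1*12)/74422 = (41970 - 12)*(1/74422) = 41958*(1/74422) = 20979/37211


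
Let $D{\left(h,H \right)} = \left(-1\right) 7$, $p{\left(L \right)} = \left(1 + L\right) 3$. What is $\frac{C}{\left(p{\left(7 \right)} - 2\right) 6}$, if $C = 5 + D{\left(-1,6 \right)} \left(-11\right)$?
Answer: $\frac{41}{66} \approx 0.62121$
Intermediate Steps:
$p{\left(L \right)} = 3 + 3 L$
$D{\left(h,H \right)} = -7$
$C = 82$ ($C = 5 - -77 = 5 + 77 = 82$)
$\frac{C}{\left(p{\left(7 \right)} - 2\right) 6} = \frac{82}{\left(\left(3 + 3 \cdot 7\right) - 2\right) 6} = \frac{82}{\left(\left(3 + 21\right) - 2\right) 6} = \frac{82}{\left(24 - 2\right) 6} = \frac{82}{22 \cdot 6} = \frac{82}{132} = 82 \cdot \frac{1}{132} = \frac{41}{66}$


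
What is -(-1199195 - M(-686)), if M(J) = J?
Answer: 1198509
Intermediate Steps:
-(-1199195 - M(-686)) = -(-1199195 - 1*(-686)) = -(-1199195 + 686) = -1*(-1198509) = 1198509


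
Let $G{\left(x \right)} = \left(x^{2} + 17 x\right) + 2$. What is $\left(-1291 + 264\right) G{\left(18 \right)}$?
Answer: $-649064$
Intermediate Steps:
$G{\left(x \right)} = 2 + x^{2} + 17 x$
$\left(-1291 + 264\right) G{\left(18 \right)} = \left(-1291 + 264\right) \left(2 + 18^{2} + 17 \cdot 18\right) = - 1027 \left(2 + 324 + 306\right) = \left(-1027\right) 632 = -649064$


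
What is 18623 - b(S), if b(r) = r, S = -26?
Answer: 18649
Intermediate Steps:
18623 - b(S) = 18623 - 1*(-26) = 18623 + 26 = 18649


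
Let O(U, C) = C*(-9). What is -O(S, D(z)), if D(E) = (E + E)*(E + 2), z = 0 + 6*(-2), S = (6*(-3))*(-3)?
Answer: 2160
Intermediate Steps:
S = 54 (S = -18*(-3) = 54)
z = -12 (z = 0 - 12 = -12)
D(E) = 2*E*(2 + E) (D(E) = (2*E)*(2 + E) = 2*E*(2 + E))
O(U, C) = -9*C
-O(S, D(z)) = -(-9)*2*(-12)*(2 - 12) = -(-9)*2*(-12)*(-10) = -(-9)*240 = -1*(-2160) = 2160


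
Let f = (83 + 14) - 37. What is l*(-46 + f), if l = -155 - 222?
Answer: -5278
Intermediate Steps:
l = -377
f = 60 (f = 97 - 37 = 60)
l*(-46 + f) = -377*(-46 + 60) = -377*14 = -5278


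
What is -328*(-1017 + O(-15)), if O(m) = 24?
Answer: 325704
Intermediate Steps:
-328*(-1017 + O(-15)) = -328*(-1017 + 24) = -328*(-993) = 325704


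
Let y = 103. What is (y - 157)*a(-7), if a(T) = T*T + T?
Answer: -2268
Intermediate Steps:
a(T) = T + T² (a(T) = T² + T = T + T²)
(y - 157)*a(-7) = (103 - 157)*(-7*(1 - 7)) = -(-378)*(-6) = -54*42 = -2268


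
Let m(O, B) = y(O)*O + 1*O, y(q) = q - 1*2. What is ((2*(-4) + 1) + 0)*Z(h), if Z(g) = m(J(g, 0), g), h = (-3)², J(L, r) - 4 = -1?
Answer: -42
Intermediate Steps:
J(L, r) = 3 (J(L, r) = 4 - 1 = 3)
y(q) = -2 + q (y(q) = q - 2 = -2 + q)
m(O, B) = O + O*(-2 + O) (m(O, B) = (-2 + O)*O + 1*O = O*(-2 + O) + O = O + O*(-2 + O))
h = 9
Z(g) = 6 (Z(g) = 3*(-1 + 3) = 3*2 = 6)
((2*(-4) + 1) + 0)*Z(h) = ((2*(-4) + 1) + 0)*6 = ((-8 + 1) + 0)*6 = (-7 + 0)*6 = -7*6 = -42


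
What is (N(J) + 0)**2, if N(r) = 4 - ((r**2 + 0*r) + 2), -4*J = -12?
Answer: 49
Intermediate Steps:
J = 3 (J = -1/4*(-12) = 3)
N(r) = 2 - r**2 (N(r) = 4 - ((r**2 + 0) + 2) = 4 - (r**2 + 2) = 4 - (2 + r**2) = 4 + (-2 - r**2) = 2 - r**2)
(N(J) + 0)**2 = ((2 - 1*3**2) + 0)**2 = ((2 - 1*9) + 0)**2 = ((2 - 9) + 0)**2 = (-7 + 0)**2 = (-7)**2 = 49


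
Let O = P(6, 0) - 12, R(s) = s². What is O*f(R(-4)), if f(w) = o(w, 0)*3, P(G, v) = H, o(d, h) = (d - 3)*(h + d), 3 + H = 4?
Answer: -6864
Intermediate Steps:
H = 1 (H = -3 + 4 = 1)
o(d, h) = (-3 + d)*(d + h)
P(G, v) = 1
O = -11 (O = 1 - 12 = -11)
f(w) = -9*w + 3*w² (f(w) = (w² - 3*w - 3*0 + w*0)*3 = (w² - 3*w + 0 + 0)*3 = (w² - 3*w)*3 = -9*w + 3*w²)
O*f(R(-4)) = -33*(-4)²*(-3 + (-4)²) = -33*16*(-3 + 16) = -33*16*13 = -11*624 = -6864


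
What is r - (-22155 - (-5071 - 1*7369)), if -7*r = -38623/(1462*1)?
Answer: 99461933/10234 ≈ 9718.8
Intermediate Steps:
r = 38623/10234 (r = -(-38623)/(7*(1462*1)) = -(-38623)/(7*1462) = -⅐*(-38623/1462) = 38623/10234 ≈ 3.7740)
r - (-22155 - (-5071 - 1*7369)) = 38623/10234 - (-22155 - (-5071 - 1*7369)) = 38623/10234 - (-22155 - (-5071 - 7369)) = 38623/10234 - (-22155 - 1*(-12440)) = 38623/10234 - (-22155 + 12440) = 38623/10234 - 1*(-9715) = 38623/10234 + 9715 = 99461933/10234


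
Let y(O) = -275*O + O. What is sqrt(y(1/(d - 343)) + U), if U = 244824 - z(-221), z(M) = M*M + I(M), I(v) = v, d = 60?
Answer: sqrt(15713859698)/283 ≈ 442.95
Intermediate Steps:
z(M) = M + M**2 (z(M) = M*M + M = M**2 + M = M + M**2)
y(O) = -274*O
U = 196204 (U = 244824 - (-221)*(1 - 221) = 244824 - (-221)*(-220) = 244824 - 1*48620 = 244824 - 48620 = 196204)
sqrt(y(1/(d - 343)) + U) = sqrt(-274/(60 - 343) + 196204) = sqrt(-274/(-283) + 196204) = sqrt(-274*(-1/283) + 196204) = sqrt(274/283 + 196204) = sqrt(55526006/283) = sqrt(15713859698)/283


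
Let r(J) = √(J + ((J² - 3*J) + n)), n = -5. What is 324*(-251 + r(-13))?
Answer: -81324 + 324*√190 ≈ -76858.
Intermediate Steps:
r(J) = √(-5 + J² - 2*J) (r(J) = √(J + ((J² - 3*J) - 5)) = √(J + (-5 + J² - 3*J)) = √(-5 + J² - 2*J))
324*(-251 + r(-13)) = 324*(-251 + √(-5 + (-13)² - 2*(-13))) = 324*(-251 + √(-5 + 169 + 26)) = 324*(-251 + √190) = -81324 + 324*√190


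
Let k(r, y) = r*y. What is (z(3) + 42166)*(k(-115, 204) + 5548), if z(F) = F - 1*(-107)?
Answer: -757247712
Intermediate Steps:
z(F) = 107 + F (z(F) = F + 107 = 107 + F)
(z(3) + 42166)*(k(-115, 204) + 5548) = ((107 + 3) + 42166)*(-115*204 + 5548) = (110 + 42166)*(-23460 + 5548) = 42276*(-17912) = -757247712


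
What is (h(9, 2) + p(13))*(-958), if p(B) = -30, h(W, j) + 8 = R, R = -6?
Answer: 42152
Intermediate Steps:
h(W, j) = -14 (h(W, j) = -8 - 6 = -14)
(h(9, 2) + p(13))*(-958) = (-14 - 30)*(-958) = -44*(-958) = 42152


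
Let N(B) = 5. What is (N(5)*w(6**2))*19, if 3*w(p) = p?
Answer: 1140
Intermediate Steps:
w(p) = p/3
(N(5)*w(6**2))*19 = (5*((1/3)*6**2))*19 = (5*((1/3)*36))*19 = (5*12)*19 = 60*19 = 1140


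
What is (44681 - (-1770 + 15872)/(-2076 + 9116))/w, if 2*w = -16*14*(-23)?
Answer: 14297279/824320 ≈ 17.344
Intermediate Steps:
w = 2576 (w = (-16*14*(-23))/2 = (-224*(-23))/2 = (½)*5152 = 2576)
(44681 - (-1770 + 15872)/(-2076 + 9116))/w = (44681 - (-1770 + 15872)/(-2076 + 9116))/2576 = (44681 - 14102/7040)*(1/2576) = (44681 - 1*641/320)*(1/2576) = (44681 - 641/320)*(1/2576) = (14297279/320)*(1/2576) = 14297279/824320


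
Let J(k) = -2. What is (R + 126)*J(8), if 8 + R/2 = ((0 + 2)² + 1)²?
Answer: -320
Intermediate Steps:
R = 34 (R = -16 + 2*((0 + 2)² + 1)² = -16 + 2*(2² + 1)² = -16 + 2*(4 + 1)² = -16 + 2*5² = -16 + 2*25 = -16 + 50 = 34)
(R + 126)*J(8) = (34 + 126)*(-2) = 160*(-2) = -320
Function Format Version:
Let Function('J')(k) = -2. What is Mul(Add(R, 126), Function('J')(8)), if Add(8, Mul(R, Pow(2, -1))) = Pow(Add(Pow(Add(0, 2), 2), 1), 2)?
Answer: -320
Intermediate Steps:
R = 34 (R = Add(-16, Mul(2, Pow(Add(Pow(Add(0, 2), 2), 1), 2))) = Add(-16, Mul(2, Pow(Add(Pow(2, 2), 1), 2))) = Add(-16, Mul(2, Pow(Add(4, 1), 2))) = Add(-16, Mul(2, Pow(5, 2))) = Add(-16, Mul(2, 25)) = Add(-16, 50) = 34)
Mul(Add(R, 126), Function('J')(8)) = Mul(Add(34, 126), -2) = Mul(160, -2) = -320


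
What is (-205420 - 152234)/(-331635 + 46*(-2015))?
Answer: 32514/38575 ≈ 0.84288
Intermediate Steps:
(-205420 - 152234)/(-331635 + 46*(-2015)) = -357654/(-331635 - 92690) = -357654/(-424325) = -357654*(-1/424325) = 32514/38575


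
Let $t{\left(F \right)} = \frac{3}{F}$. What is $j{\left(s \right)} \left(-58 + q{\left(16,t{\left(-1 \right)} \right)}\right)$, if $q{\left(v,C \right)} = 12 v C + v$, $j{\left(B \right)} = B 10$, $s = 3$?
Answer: $-18540$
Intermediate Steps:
$j{\left(B \right)} = 10 B$
$q{\left(v,C \right)} = v + 12 C v$ ($q{\left(v,C \right)} = 12 C v + v = v + 12 C v$)
$j{\left(s \right)} \left(-58 + q{\left(16,t{\left(-1 \right)} \right)}\right) = 10 \cdot 3 \left(-58 + 16 \left(1 + 12 \frac{3}{-1}\right)\right) = 30 \left(-58 + 16 \left(1 + 12 \cdot 3 \left(-1\right)\right)\right) = 30 \left(-58 + 16 \left(1 + 12 \left(-3\right)\right)\right) = 30 \left(-58 + 16 \left(1 - 36\right)\right) = 30 \left(-58 + 16 \left(-35\right)\right) = 30 \left(-58 - 560\right) = 30 \left(-618\right) = -18540$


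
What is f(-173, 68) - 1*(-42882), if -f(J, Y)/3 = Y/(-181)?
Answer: 7761846/181 ≈ 42883.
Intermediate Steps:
f(J, Y) = 3*Y/181 (f(J, Y) = -3*Y/(-181) = -3*Y*(-1)/181 = -(-3)*Y/181 = 3*Y/181)
f(-173, 68) - 1*(-42882) = (3/181)*68 - 1*(-42882) = 204/181 + 42882 = 7761846/181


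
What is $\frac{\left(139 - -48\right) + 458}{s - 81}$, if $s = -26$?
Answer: $- \frac{645}{107} \approx -6.028$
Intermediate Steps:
$\frac{\left(139 - -48\right) + 458}{s - 81} = \frac{\left(139 - -48\right) + 458}{-26 - 81} = \frac{\left(139 + 48\right) + 458}{-107} = \left(187 + 458\right) \left(- \frac{1}{107}\right) = 645 \left(- \frac{1}{107}\right) = - \frac{645}{107}$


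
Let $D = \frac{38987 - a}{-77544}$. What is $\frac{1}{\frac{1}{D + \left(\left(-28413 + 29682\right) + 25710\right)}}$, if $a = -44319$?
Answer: $\frac{1045988135}{38772} \approx 26978.0$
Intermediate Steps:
$D = - \frac{41653}{38772}$ ($D = \frac{38987 - -44319}{-77544} = \left(38987 + 44319\right) \left(- \frac{1}{77544}\right) = 83306 \left(- \frac{1}{77544}\right) = - \frac{41653}{38772} \approx -1.0743$)
$\frac{1}{\frac{1}{D + \left(\left(-28413 + 29682\right) + 25710\right)}} = \frac{1}{\frac{1}{- \frac{41653}{38772} + \left(\left(-28413 + 29682\right) + 25710\right)}} = \frac{1}{\frac{1}{- \frac{41653}{38772} + \left(1269 + 25710\right)}} = \frac{1}{\frac{1}{- \frac{41653}{38772} + 26979}} = \frac{1}{\frac{1}{\frac{1045988135}{38772}}} = \frac{1}{\frac{38772}{1045988135}} = \frac{1045988135}{38772}$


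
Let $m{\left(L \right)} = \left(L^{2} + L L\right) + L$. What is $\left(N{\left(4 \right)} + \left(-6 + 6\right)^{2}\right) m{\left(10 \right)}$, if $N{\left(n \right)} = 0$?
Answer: $0$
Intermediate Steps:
$m{\left(L \right)} = L + 2 L^{2}$ ($m{\left(L \right)} = \left(L^{2} + L^{2}\right) + L = 2 L^{2} + L = L + 2 L^{2}$)
$\left(N{\left(4 \right)} + \left(-6 + 6\right)^{2}\right) m{\left(10 \right)} = \left(0 + \left(-6 + 6\right)^{2}\right) 10 \left(1 + 2 \cdot 10\right) = \left(0 + 0^{2}\right) 10 \left(1 + 20\right) = \left(0 + 0\right) 10 \cdot 21 = 0 \cdot 210 = 0$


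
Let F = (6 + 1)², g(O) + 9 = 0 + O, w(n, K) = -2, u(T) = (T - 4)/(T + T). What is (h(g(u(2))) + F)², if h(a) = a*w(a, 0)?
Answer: 4624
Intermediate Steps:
u(T) = (-4 + T)/(2*T) (u(T) = (-4 + T)/((2*T)) = (-4 + T)*(1/(2*T)) = (-4 + T)/(2*T))
g(O) = -9 + O (g(O) = -9 + (0 + O) = -9 + O)
F = 49 (F = 7² = 49)
h(a) = -2*a (h(a) = a*(-2) = -2*a)
(h(g(u(2))) + F)² = (-2*(-9 + (½)*(-4 + 2)/2) + 49)² = (-2*(-9 + (½)*(½)*(-2)) + 49)² = (-2*(-9 - ½) + 49)² = (-2*(-19/2) + 49)² = (19 + 49)² = 68² = 4624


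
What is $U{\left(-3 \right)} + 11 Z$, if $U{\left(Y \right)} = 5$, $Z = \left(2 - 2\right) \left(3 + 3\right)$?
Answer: $5$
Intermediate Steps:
$Z = 0$ ($Z = 0 \cdot 6 = 0$)
$U{\left(-3 \right)} + 11 Z = 5 + 11 \cdot 0 = 5 + 0 = 5$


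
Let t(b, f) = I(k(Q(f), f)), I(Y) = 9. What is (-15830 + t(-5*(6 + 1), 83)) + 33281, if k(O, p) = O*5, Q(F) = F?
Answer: 17460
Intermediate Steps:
k(O, p) = 5*O
t(b, f) = 9
(-15830 + t(-5*(6 + 1), 83)) + 33281 = (-15830 + 9) + 33281 = -15821 + 33281 = 17460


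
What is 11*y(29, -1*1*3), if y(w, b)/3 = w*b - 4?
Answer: -3003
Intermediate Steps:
y(w, b) = -12 + 3*b*w (y(w, b) = 3*(w*b - 4) = 3*(b*w - 4) = 3*(-4 + b*w) = -12 + 3*b*w)
11*y(29, -1*1*3) = 11*(-12 + 3*(-1*1*3)*29) = 11*(-12 + 3*(-1*3)*29) = 11*(-12 + 3*(-3)*29) = 11*(-12 - 261) = 11*(-273) = -3003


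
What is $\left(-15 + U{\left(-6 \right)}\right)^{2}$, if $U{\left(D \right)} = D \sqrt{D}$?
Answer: $9 + 180 i \sqrt{6} \approx 9.0 + 440.91 i$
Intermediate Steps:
$U{\left(D \right)} = D^{\frac{3}{2}}$
$\left(-15 + U{\left(-6 \right)}\right)^{2} = \left(-15 + \left(-6\right)^{\frac{3}{2}}\right)^{2} = \left(-15 - 6 i \sqrt{6}\right)^{2}$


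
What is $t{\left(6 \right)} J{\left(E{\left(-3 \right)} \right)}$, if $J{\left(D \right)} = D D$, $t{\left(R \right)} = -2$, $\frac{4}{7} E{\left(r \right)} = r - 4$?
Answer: $- \frac{2401}{8} \approx -300.13$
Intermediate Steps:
$E{\left(r \right)} = -7 + \frac{7 r}{4}$ ($E{\left(r \right)} = \frac{7 \left(r - 4\right)}{4} = \frac{7 \left(-4 + r\right)}{4} = -7 + \frac{7 r}{4}$)
$J{\left(D \right)} = D^{2}$
$t{\left(6 \right)} J{\left(E{\left(-3 \right)} \right)} = - 2 \left(-7 + \frac{7}{4} \left(-3\right)\right)^{2} = - 2 \left(-7 - \frac{21}{4}\right)^{2} = - 2 \left(- \frac{49}{4}\right)^{2} = \left(-2\right) \frac{2401}{16} = - \frac{2401}{8}$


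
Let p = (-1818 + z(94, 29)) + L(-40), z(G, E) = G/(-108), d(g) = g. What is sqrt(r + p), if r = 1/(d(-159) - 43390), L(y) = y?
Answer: 5*I*sqrt(45688877229270)/783882 ≈ 43.115*I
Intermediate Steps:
r = -1/43549 (r = 1/(-159 - 43390) = 1/(-43549) = -1/43549 ≈ -2.2963e-5)
z(G, E) = -G/108 (z(G, E) = G*(-1/108) = -G/108)
p = -100379/54 (p = (-1818 - 1/108*94) - 40 = (-1818 - 47/54) - 40 = -98219/54 - 40 = -100379/54 ≈ -1858.9)
sqrt(r + p) = sqrt(-1/43549 - 100379/54) = sqrt(-4371405125/2351646) = 5*I*sqrt(45688877229270)/783882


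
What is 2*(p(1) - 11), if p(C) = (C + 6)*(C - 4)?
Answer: -64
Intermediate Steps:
p(C) = (-4 + C)*(6 + C) (p(C) = (6 + C)*(-4 + C) = (-4 + C)*(6 + C))
2*(p(1) - 11) = 2*((-24 + 1² + 2*1) - 11) = 2*((-24 + 1 + 2) - 11) = 2*(-21 - 11) = 2*(-32) = -64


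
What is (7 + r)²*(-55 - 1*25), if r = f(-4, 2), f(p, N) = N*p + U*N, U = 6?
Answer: -9680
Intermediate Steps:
f(p, N) = 6*N + N*p (f(p, N) = N*p + 6*N = 6*N + N*p)
r = 4 (r = 2*(6 - 4) = 2*2 = 4)
(7 + r)²*(-55 - 1*25) = (7 + 4)²*(-55 - 1*25) = 11²*(-55 - 25) = 121*(-80) = -9680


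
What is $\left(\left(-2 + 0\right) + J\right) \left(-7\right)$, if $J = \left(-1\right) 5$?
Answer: $49$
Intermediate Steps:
$J = -5$
$\left(\left(-2 + 0\right) + J\right) \left(-7\right) = \left(\left(-2 + 0\right) - 5\right) \left(-7\right) = \left(-2 - 5\right) \left(-7\right) = \left(-7\right) \left(-7\right) = 49$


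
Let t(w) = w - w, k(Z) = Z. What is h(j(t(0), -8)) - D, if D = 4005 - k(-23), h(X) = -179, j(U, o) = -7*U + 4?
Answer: -4207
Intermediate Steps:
t(w) = 0
j(U, o) = 4 - 7*U
D = 4028 (D = 4005 - 1*(-23) = 4005 + 23 = 4028)
h(j(t(0), -8)) - D = -179 - 1*4028 = -179 - 4028 = -4207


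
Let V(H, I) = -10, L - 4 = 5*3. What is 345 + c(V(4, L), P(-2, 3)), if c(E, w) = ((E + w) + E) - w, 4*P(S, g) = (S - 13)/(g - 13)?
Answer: 325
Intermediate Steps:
P(S, g) = (-13 + S)/(4*(-13 + g)) (P(S, g) = ((S - 13)/(g - 13))/4 = ((-13 + S)/(-13 + g))/4 = (-13 + S)/(4*(-13 + g)))
L = 19 (L = 4 + 5*3 = 4 + 15 = 19)
c(E, w) = 2*E (c(E, w) = (w + 2*E) - w = 2*E)
345 + c(V(4, L), P(-2, 3)) = 345 + 2*(-10) = 345 - 20 = 325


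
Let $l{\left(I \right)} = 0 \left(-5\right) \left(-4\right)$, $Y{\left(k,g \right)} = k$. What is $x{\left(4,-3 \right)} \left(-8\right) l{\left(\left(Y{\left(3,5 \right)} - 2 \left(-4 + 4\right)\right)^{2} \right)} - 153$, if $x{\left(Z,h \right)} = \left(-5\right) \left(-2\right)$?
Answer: $-153$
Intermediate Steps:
$x{\left(Z,h \right)} = 10$
$l{\left(I \right)} = 0$ ($l{\left(I \right)} = 0 \left(-4\right) = 0$)
$x{\left(4,-3 \right)} \left(-8\right) l{\left(\left(Y{\left(3,5 \right)} - 2 \left(-4 + 4\right)\right)^{2} \right)} - 153 = 10 \left(-8\right) 0 - 153 = \left(-80\right) 0 - 153 = 0 - 153 = -153$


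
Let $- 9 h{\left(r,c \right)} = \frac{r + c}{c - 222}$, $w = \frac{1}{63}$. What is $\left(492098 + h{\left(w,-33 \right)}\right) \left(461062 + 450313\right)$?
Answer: $\frac{12968863926358300}{28917} \approx 4.4849 \cdot 10^{11}$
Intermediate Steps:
$w = \frac{1}{63} \approx 0.015873$
$h{\left(r,c \right)} = - \frac{c + r}{9 \left(-222 + c\right)}$ ($h{\left(r,c \right)} = - \frac{\left(r + c\right) \frac{1}{c - 222}}{9} = - \frac{\left(c + r\right) \frac{1}{-222 + c}}{9} = - \frac{\frac{1}{-222 + c} \left(c + r\right)}{9} = - \frac{c + r}{9 \left(-222 + c\right)}$)
$\left(492098 + h{\left(w,-33 \right)}\right) \left(461062 + 450313\right) = \left(492098 + \frac{\left(-1\right) \left(-33\right) - \frac{1}{63}}{9 \left(-222 - 33\right)}\right) \left(461062 + 450313\right) = \left(492098 + \frac{33 - \frac{1}{63}}{9 \left(-255\right)}\right) 911375 = \left(492098 + \frac{1}{9} \left(- \frac{1}{255}\right) \frac{2078}{63}\right) 911375 = \left(492098 - \frac{2078}{144585}\right) 911375 = \frac{71149987252}{144585} \cdot 911375 = \frac{12968863926358300}{28917}$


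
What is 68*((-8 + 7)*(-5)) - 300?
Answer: 40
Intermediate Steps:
68*((-8 + 7)*(-5)) - 300 = 68*(-1*(-5)) - 300 = 68*5 - 300 = 340 - 300 = 40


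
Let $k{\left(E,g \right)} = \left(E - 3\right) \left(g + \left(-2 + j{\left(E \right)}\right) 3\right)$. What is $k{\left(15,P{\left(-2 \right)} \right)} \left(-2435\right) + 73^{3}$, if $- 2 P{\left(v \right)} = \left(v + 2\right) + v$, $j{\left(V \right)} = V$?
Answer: $-779783$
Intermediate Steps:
$P{\left(v \right)} = -1 - v$ ($P{\left(v \right)} = - \frac{\left(v + 2\right) + v}{2} = - \frac{\left(2 + v\right) + v}{2} = - \frac{2 + 2 v}{2} = -1 - v$)
$k{\left(E,g \right)} = \left(-3 + E\right) \left(-6 + g + 3 E\right)$ ($k{\left(E,g \right)} = \left(E - 3\right) \left(g + \left(-2 + E\right) 3\right) = \left(-3 + E\right) \left(g + \left(-6 + 3 E\right)\right) = \left(-3 + E\right) \left(-6 + g + 3 E\right)$)
$k{\left(15,P{\left(-2 \right)} \right)} \left(-2435\right) + 73^{3} = \left(18 - 225 - 3 \left(-1 - -2\right) + 3 \cdot 15^{2} + 15 \left(-1 - -2\right)\right) \left(-2435\right) + 73^{3} = \left(18 - 225 - 3 \left(-1 + 2\right) + 3 \cdot 225 + 15 \left(-1 + 2\right)\right) \left(-2435\right) + 389017 = \left(18 - 225 - 3 + 675 + 15 \cdot 1\right) \left(-2435\right) + 389017 = \left(18 - 225 - 3 + 675 + 15\right) \left(-2435\right) + 389017 = 480 \left(-2435\right) + 389017 = -1168800 + 389017 = -779783$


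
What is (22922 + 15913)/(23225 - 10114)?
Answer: 38835/13111 ≈ 2.9620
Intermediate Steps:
(22922 + 15913)/(23225 - 10114) = 38835/13111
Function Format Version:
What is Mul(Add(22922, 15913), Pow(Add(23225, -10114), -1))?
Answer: Rational(38835, 13111) ≈ 2.9620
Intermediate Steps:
Mul(Add(22922, 15913), Pow(Add(23225, -10114), -1)) = Mul(38835, Pow(13111, -1)) = Mul(38835, Rational(1, 13111)) = Rational(38835, 13111)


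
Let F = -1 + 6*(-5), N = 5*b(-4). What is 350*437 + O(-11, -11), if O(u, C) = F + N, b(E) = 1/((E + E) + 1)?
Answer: 1070428/7 ≈ 1.5292e+5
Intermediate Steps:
b(E) = 1/(1 + 2*E) (b(E) = 1/(2*E + 1) = 1/(1 + 2*E))
N = -5/7 (N = 5/(1 + 2*(-4)) = 5/(1 - 8) = 5/(-7) = 5*(-1/7) = -5/7 ≈ -0.71429)
F = -31 (F = -1 - 30 = -31)
O(u, C) = -222/7 (O(u, C) = -31 - 5/7 = -222/7)
350*437 + O(-11, -11) = 350*437 - 222/7 = 152950 - 222/7 = 1070428/7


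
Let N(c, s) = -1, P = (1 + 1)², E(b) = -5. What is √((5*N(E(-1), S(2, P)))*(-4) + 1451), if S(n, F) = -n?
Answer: √1471 ≈ 38.354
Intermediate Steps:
P = 4 (P = 2² = 4)
√((5*N(E(-1), S(2, P)))*(-4) + 1451) = √((5*(-1))*(-4) + 1451) = √(-5*(-4) + 1451) = √(20 + 1451) = √1471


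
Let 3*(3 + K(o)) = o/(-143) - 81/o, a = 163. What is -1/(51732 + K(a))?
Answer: -69927/3617215631 ≈ -1.9332e-5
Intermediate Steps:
K(o) = -3 - 27/o - o/429 (K(o) = -3 + (o/(-143) - 81/o)/3 = -3 + (o*(-1/143) - 81/o)/3 = -3 + (-o/143 - 81/o)/3 = -3 + (-81/o - o/143)/3 = -3 + (-27/o - o/429) = -3 - 27/o - o/429)
-1/(51732 + K(a)) = -1/(51732 + (-3 - 27/163 - 1/429*163)) = -1/(51732 + (-3 - 27*1/163 - 163/429)) = -1/(51732 + (-3 - 27/163 - 163/429)) = -1/(51732 - 247933/69927) = -1/3617215631/69927 = -1*69927/3617215631 = -69927/3617215631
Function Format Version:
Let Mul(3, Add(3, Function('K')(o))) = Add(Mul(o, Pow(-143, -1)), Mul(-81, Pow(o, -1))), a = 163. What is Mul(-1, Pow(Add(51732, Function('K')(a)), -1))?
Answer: Rational(-69927, 3617215631) ≈ -1.9332e-5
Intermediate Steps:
Function('K')(o) = Add(-3, Mul(-27, Pow(o, -1)), Mul(Rational(-1, 429), o)) (Function('K')(o) = Add(-3, Mul(Rational(1, 3), Add(Mul(o, Pow(-143, -1)), Mul(-81, Pow(o, -1))))) = Add(-3, Mul(Rational(1, 3), Add(Mul(o, Rational(-1, 143)), Mul(-81, Pow(o, -1))))) = Add(-3, Mul(Rational(1, 3), Add(Mul(Rational(-1, 143), o), Mul(-81, Pow(o, -1))))) = Add(-3, Mul(Rational(1, 3), Add(Mul(-81, Pow(o, -1)), Mul(Rational(-1, 143), o)))) = Add(-3, Add(Mul(-27, Pow(o, -1)), Mul(Rational(-1, 429), o))) = Add(-3, Mul(-27, Pow(o, -1)), Mul(Rational(-1, 429), o)))
Mul(-1, Pow(Add(51732, Function('K')(a)), -1)) = Mul(-1, Pow(Add(51732, Add(-3, Mul(-27, Pow(163, -1)), Mul(Rational(-1, 429), 163))), -1)) = Mul(-1, Pow(Add(51732, Add(-3, Mul(-27, Rational(1, 163)), Rational(-163, 429))), -1)) = Mul(-1, Pow(Add(51732, Add(-3, Rational(-27, 163), Rational(-163, 429))), -1)) = Mul(-1, Pow(Add(51732, Rational(-247933, 69927)), -1)) = Mul(-1, Pow(Rational(3617215631, 69927), -1)) = Mul(-1, Rational(69927, 3617215631)) = Rational(-69927, 3617215631)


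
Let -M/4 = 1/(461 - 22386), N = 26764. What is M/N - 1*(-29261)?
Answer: 4292593820676/146700175 ≈ 29261.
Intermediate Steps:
M = 4/21925 (M = -4/(461 - 22386) = -4/(-21925) = -4*(-1/21925) = 4/21925 ≈ 0.00018244)
M/N - 1*(-29261) = (4/21925)/26764 - 1*(-29261) = (4/21925)*(1/26764) + 29261 = 1/146700175 + 29261 = 4292593820676/146700175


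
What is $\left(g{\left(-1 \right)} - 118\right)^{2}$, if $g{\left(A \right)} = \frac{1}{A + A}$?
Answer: $\frac{56169}{4} \approx 14042.0$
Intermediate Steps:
$g{\left(A \right)} = \frac{1}{2 A}$
$\left(g{\left(-1 \right)} - 118\right)^{2} = \left(\frac{1}{2 \left(-1\right)} - 118\right)^{2} = \left(\frac{1}{2} \left(-1\right) - 118\right)^{2} = \left(- \frac{1}{2} - 118\right)^{2} = \left(- \frac{237}{2}\right)^{2} = \frac{56169}{4}$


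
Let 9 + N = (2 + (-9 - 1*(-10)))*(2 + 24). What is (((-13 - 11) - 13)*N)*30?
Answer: -76590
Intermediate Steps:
N = 69 (N = -9 + (2 + (-9 - 1*(-10)))*(2 + 24) = -9 + (2 + (-9 + 10))*26 = -9 + (2 + 1)*26 = -9 + 3*26 = -9 + 78 = 69)
(((-13 - 11) - 13)*N)*30 = (((-13 - 11) - 13)*69)*30 = ((-24 - 13)*69)*30 = -37*69*30 = -2553*30 = -76590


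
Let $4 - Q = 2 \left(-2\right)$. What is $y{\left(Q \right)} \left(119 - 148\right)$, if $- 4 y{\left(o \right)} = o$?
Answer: $58$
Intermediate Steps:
$Q = 8$ ($Q = 4 - 2 \left(-2\right) = 4 - -4 = 4 + 4 = 8$)
$y{\left(o \right)} = - \frac{o}{4}$
$y{\left(Q \right)} \left(119 - 148\right) = \left(- \frac{1}{4}\right) 8 \left(119 - 148\right) = \left(-2\right) \left(-29\right) = 58$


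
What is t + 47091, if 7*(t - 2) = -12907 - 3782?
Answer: 312962/7 ≈ 44709.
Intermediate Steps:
t = -16675/7 (t = 2 + (-12907 - 3782)/7 = 2 + (⅐)*(-16689) = 2 - 16689/7 = -16675/7 ≈ -2382.1)
t + 47091 = -16675/7 + 47091 = 312962/7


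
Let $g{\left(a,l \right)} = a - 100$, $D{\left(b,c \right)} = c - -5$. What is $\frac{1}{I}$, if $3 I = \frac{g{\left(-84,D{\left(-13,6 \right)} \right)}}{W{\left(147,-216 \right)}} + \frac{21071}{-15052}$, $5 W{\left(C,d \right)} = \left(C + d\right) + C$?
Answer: $- \frac{1761084}{7745689} \approx -0.22736$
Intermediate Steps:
$D{\left(b,c \right)} = 5 + c$ ($D{\left(b,c \right)} = c + 5 = 5 + c$)
$g{\left(a,l \right)} = -100 + a$
$W{\left(C,d \right)} = \frac{d}{5} + \frac{2 C}{5}$ ($W{\left(C,d \right)} = \frac{\left(C + d\right) + C}{5} = \frac{d + 2 C}{5} = \frac{d}{5} + \frac{2 C}{5}$)
$I = - \frac{7745689}{1761084}$ ($I = \frac{\frac{-100 - 84}{\frac{1}{5} \left(-216\right) + \frac{2}{5} \cdot 147} + \frac{21071}{-15052}}{3} = \frac{- \frac{184}{- \frac{216}{5} + \frac{294}{5}} + 21071 \left(- \frac{1}{15052}\right)}{3} = \frac{- \frac{184}{\frac{78}{5}} - \frac{21071}{15052}}{3} = \frac{\left(-184\right) \frac{5}{78} - \frac{21071}{15052}}{3} = \frac{- \frac{460}{39} - \frac{21071}{15052}}{3} = \frac{1}{3} \left(- \frac{7745689}{587028}\right) = - \frac{7745689}{1761084} \approx -4.3983$)
$\frac{1}{I} = \frac{1}{- \frac{7745689}{1761084}} = - \frac{1761084}{7745689}$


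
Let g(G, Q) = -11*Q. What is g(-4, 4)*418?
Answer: -18392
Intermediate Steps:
g(-4, 4)*418 = -11*4*418 = -44*418 = -18392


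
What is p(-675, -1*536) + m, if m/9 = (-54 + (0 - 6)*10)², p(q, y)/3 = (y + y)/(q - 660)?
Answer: 52050052/445 ≈ 1.1697e+5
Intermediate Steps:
p(q, y) = 6*y/(-660 + q) (p(q, y) = 3*((y + y)/(q - 660)) = 3*((2*y)/(-660 + q)) = 3*(2*y/(-660 + q)) = 6*y/(-660 + q))
m = 116964 (m = 9*(-54 + (0 - 6)*10)² = 9*(-54 - 6*10)² = 9*(-54 - 60)² = 9*(-114)² = 9*12996 = 116964)
p(-675, -1*536) + m = 6*(-1*536)/(-660 - 675) + 116964 = 6*(-536)/(-1335) + 116964 = 6*(-536)*(-1/1335) + 116964 = 1072/445 + 116964 = 52050052/445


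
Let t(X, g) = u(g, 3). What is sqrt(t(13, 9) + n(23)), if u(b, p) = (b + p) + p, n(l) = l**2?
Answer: 4*sqrt(34) ≈ 23.324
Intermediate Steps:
u(b, p) = b + 2*p
t(X, g) = 6 + g (t(X, g) = g + 2*3 = g + 6 = 6 + g)
sqrt(t(13, 9) + n(23)) = sqrt((6 + 9) + 23**2) = sqrt(15 + 529) = sqrt(544) = 4*sqrt(34)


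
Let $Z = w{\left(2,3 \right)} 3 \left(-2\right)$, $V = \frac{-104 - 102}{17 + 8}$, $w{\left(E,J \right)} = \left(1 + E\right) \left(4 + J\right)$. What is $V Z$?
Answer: $\frac{25956}{25} \approx 1038.2$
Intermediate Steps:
$V = - \frac{206}{25} \approx -8.24$
$Z = -126$ ($Z = \left(4 + 3 + 4 \cdot 2 + 2 \cdot 3\right) 3 \left(-2\right) = \left(4 + 3 + 8 + 6\right) 3 \left(-2\right) = 21 \cdot 3 \left(-2\right) = 63 \left(-2\right) = -126$)
$V Z = \left(- \frac{206}{25}\right) \left(-126\right) = \frac{25956}{25}$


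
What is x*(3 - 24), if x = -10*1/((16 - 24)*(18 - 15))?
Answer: -35/4 ≈ -8.7500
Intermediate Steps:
x = 5/12 (x = -10/(3*(-8)) = -10/(-24) = -10*(-1/24) = 5/12 ≈ 0.41667)
x*(3 - 24) = 5*(3 - 24)/12 = (5/12)*(-21) = -35/4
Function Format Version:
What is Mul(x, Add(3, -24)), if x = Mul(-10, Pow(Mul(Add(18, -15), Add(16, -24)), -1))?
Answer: Rational(-35, 4) ≈ -8.7500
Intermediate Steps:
x = Rational(5, 12) (x = Mul(-10, Pow(Mul(3, -8), -1)) = Mul(-10, Pow(-24, -1)) = Mul(-10, Rational(-1, 24)) = Rational(5, 12) ≈ 0.41667)
Mul(x, Add(3, -24)) = Mul(Rational(5, 12), Add(3, -24)) = Mul(Rational(5, 12), -21) = Rational(-35, 4)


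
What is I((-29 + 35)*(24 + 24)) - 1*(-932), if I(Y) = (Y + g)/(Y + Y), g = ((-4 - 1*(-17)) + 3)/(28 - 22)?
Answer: 201421/216 ≈ 932.50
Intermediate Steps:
g = 8/3 (g = ((-4 + 17) + 3)/6 = (13 + 3)*(⅙) = 16*(⅙) = 8/3 ≈ 2.6667)
I(Y) = (8/3 + Y)/(2*Y) (I(Y) = (Y + 8/3)/(Y + Y) = (8/3 + Y)/((2*Y)) = (8/3 + Y)*(1/(2*Y)) = (8/3 + Y)/(2*Y))
I((-29 + 35)*(24 + 24)) - 1*(-932) = (8 + 3*((-29 + 35)*(24 + 24)))/(6*(((-29 + 35)*(24 + 24)))) - 1*(-932) = (8 + 3*(6*48))/(6*((6*48))) + 932 = (⅙)*(8 + 3*288)/288 + 932 = (⅙)*(1/288)*(8 + 864) + 932 = (⅙)*(1/288)*872 + 932 = 109/216 + 932 = 201421/216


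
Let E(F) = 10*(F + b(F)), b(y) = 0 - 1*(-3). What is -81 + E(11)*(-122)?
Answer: -17161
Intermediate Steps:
b(y) = 3 (b(y) = 0 + 3 = 3)
E(F) = 30 + 10*F (E(F) = 10*(F + 3) = 10*(3 + F) = 30 + 10*F)
-81 + E(11)*(-122) = -81 + (30 + 10*11)*(-122) = -81 + (30 + 110)*(-122) = -81 + 140*(-122) = -81 - 17080 = -17161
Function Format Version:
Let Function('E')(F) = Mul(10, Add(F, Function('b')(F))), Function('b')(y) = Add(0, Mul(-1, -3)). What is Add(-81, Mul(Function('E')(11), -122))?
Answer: -17161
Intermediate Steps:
Function('b')(y) = 3 (Function('b')(y) = Add(0, 3) = 3)
Function('E')(F) = Add(30, Mul(10, F)) (Function('E')(F) = Mul(10, Add(F, 3)) = Mul(10, Add(3, F)) = Add(30, Mul(10, F)))
Add(-81, Mul(Function('E')(11), -122)) = Add(-81, Mul(Add(30, Mul(10, 11)), -122)) = Add(-81, Mul(Add(30, 110), -122)) = Add(-81, Mul(140, -122)) = Add(-81, -17080) = -17161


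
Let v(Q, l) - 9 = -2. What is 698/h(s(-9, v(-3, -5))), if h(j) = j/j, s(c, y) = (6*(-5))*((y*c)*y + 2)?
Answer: 698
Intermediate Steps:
v(Q, l) = 7 (v(Q, l) = 9 - 2 = 7)
s(c, y) = -60 - 30*c*y² (s(c, y) = -30*((c*y)*y + 2) = -30*(c*y² + 2) = -30*(2 + c*y²) = -60 - 30*c*y²)
h(j) = 1
698/h(s(-9, v(-3, -5))) = 698/1 = 698*1 = 698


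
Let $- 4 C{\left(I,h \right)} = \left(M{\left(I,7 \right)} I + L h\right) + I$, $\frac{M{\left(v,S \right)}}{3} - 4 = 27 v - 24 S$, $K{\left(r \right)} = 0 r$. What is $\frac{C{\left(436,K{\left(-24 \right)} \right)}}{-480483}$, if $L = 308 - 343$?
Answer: $\frac{3795925}{480483} \approx 7.9002$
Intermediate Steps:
$K{\left(r \right)} = 0$
$M{\left(v,S \right)} = 12 - 72 S + 81 v$ ($M{\left(v,S \right)} = 12 + 3 \left(27 v - 24 S\right) = 12 + 3 \left(- 24 S + 27 v\right) = 12 - \left(- 81 v + 72 S\right) = 12 - 72 S + 81 v$)
$L = -35$ ($L = 308 - 343 = -35$)
$C{\left(I,h \right)} = - \frac{I}{4} + \frac{35 h}{4} - \frac{I \left(-492 + 81 I\right)}{4}$ ($C{\left(I,h \right)} = - \frac{\left(\left(12 - 504 + 81 I\right) I - 35 h\right) + I}{4} = - \frac{\left(\left(-492 + 81 I\right) I - 35 h\right) + I}{4} = - \frac{\left(I \left(-492 + 81 I\right) - 35 h\right) + I}{4} = - \frac{\left(- 35 h + I \left(-492 + 81 I\right)\right) + I}{4} = - \frac{I - 35 h + I \left(-492 + 81 I\right)}{4} = - \frac{I}{4} + \frac{35 h}{4} - \frac{I \left(-492 + 81 I\right)}{4}$)
$\frac{C{\left(436,K{\left(-24 \right)} \right)}}{-480483} = \frac{- \frac{81 \cdot 436^{2}}{4} + \frac{35}{4} \cdot 0 + \frac{491}{4} \cdot 436}{-480483} = \left(\left(- \frac{81}{4}\right) 190096 + 0 + 53519\right) \left(- \frac{1}{480483}\right) = \left(-3849444 + 0 + 53519\right) \left(- \frac{1}{480483}\right) = \left(-3795925\right) \left(- \frac{1}{480483}\right) = \frac{3795925}{480483}$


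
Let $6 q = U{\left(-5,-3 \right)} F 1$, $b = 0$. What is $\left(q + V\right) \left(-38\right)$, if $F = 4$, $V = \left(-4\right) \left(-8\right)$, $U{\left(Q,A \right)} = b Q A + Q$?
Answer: $- \frac{3268}{3} \approx -1089.3$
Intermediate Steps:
$U{\left(Q,A \right)} = Q$ ($U{\left(Q,A \right)} = 0 Q A + Q = 0 A + Q = 0 + Q = Q$)
$V = 32$
$q = - \frac{10}{3}$ ($q = \frac{\left(-5\right) 4 \cdot 1}{6} = \frac{\left(-20\right) 1}{6} = \frac{1}{6} \left(-20\right) = - \frac{10}{3} \approx -3.3333$)
$\left(q + V\right) \left(-38\right) = \left(- \frac{10}{3} + 32\right) \left(-38\right) = \frac{86}{3} \left(-38\right) = - \frac{3268}{3}$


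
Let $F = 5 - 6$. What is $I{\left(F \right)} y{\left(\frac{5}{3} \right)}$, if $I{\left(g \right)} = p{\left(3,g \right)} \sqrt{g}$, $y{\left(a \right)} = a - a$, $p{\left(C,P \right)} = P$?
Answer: $0$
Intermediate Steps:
$F = -1$ ($F = 5 - 6 = -1$)
$y{\left(a \right)} = 0$
$I{\left(g \right)} = g^{\frac{3}{2}}$ ($I{\left(g \right)} = g \sqrt{g} = g^{\frac{3}{2}}$)
$I{\left(F \right)} y{\left(\frac{5}{3} \right)} = \left(-1\right)^{\frac{3}{2}} \cdot 0 = - i 0 = 0$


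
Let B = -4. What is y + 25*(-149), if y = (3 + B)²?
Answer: -3724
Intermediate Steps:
y = 1 (y = (3 - 4)² = (-1)² = 1)
y + 25*(-149) = 1 + 25*(-149) = 1 - 3725 = -3724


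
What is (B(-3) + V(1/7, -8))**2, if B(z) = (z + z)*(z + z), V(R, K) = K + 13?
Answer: 1681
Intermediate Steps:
V(R, K) = 13 + K
B(z) = 4*z**2 (B(z) = (2*z)*(2*z) = 4*z**2)
(B(-3) + V(1/7, -8))**2 = (4*(-3)**2 + (13 - 8))**2 = (4*9 + 5)**2 = (36 + 5)**2 = 41**2 = 1681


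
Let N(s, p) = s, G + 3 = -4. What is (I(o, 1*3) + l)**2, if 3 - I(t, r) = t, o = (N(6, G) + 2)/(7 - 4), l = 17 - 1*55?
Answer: 12769/9 ≈ 1418.8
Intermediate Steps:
G = -7 (G = -3 - 4 = -7)
l = -38 (l = 17 - 55 = -38)
o = 8/3 (o = (6 + 2)/(7 - 4) = 8/3 ≈ 2.6667)
I(t, r) = 3 - t
(I(o, 1*3) + l)**2 = ((3 - 1*8/3) - 38)**2 = ((3 - 8/3) - 38)**2 = (1/3 - 38)**2 = (-113/3)**2 = 12769/9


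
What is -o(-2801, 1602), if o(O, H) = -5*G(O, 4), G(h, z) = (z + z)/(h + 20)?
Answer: -40/2781 ≈ -0.014383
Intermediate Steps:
G(h, z) = 2*z/(20 + h) (G(h, z) = (2*z)/(20 + h) = 2*z/(20 + h))
o(O, H) = -40/(20 + O) (o(O, H) = -10*4/(20 + O) = -40/(20 + O))
-o(-2801, 1602) = -(-40)/(20 - 2801) = -(-40)/(-2781) = -(-40)*(-1)/2781 = -1*40/2781 = -40/2781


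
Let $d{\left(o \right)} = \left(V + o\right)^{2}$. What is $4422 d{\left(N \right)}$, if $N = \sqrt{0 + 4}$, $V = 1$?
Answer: $39798$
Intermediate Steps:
$N = 2$ ($N = \sqrt{4} = 2$)
$d{\left(o \right)} = \left(1 + o\right)^{2}$
$4422 d{\left(N \right)} = 4422 \left(1 + 2\right)^{2} = 4422 \cdot 3^{2} = 4422 \cdot 9 = 39798$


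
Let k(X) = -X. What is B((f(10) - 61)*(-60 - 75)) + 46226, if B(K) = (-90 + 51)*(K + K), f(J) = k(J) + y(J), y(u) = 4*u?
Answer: -280204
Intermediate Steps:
f(J) = 3*J (f(J) = -J + 4*J = 3*J)
B(K) = -78*K
B((f(10) - 61)*(-60 - 75)) + 46226 = -78*(3*10 - 61)*(-60 - 75) + 46226 = -78*(30 - 61)*(-135) + 46226 = -(-2418)*(-135) + 46226 = -78*4185 + 46226 = -326430 + 46226 = -280204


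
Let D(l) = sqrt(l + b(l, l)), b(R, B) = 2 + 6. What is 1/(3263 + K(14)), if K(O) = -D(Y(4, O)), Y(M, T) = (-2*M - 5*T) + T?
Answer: 3263/10647225 + 2*I*sqrt(14)/10647225 ≈ 0.00030646 + 7.0284e-7*I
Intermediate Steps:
b(R, B) = 8
Y(M, T) = -4*T - 2*M (Y(M, T) = (-5*T - 2*M) + T = -4*T - 2*M)
D(l) = sqrt(8 + l) (D(l) = sqrt(l + 8) = sqrt(8 + l))
K(O) = -2*sqrt(-O) (K(O) = -sqrt(8 + (-4*O - 2*4)) = -sqrt(8 + (-4*O - 8)) = -sqrt(8 + (-8 - 4*O)) = -sqrt(-4*O) = -2*sqrt(-O))
1/(3263 + K(14)) = 1/(3263 - 2*I*sqrt(14))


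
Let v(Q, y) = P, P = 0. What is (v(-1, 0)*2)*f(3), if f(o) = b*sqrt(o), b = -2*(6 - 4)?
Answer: 0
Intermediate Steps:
v(Q, y) = 0
b = -4 (b = -2*2 = -4)
f(o) = -4*sqrt(o)
(v(-1, 0)*2)*f(3) = (0*2)*(-4*sqrt(3)) = 0*(-4*sqrt(3)) = 0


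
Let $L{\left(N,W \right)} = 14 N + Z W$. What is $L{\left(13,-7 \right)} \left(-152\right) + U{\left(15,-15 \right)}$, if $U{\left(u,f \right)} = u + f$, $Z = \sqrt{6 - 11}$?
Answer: $-27664 + 1064 i \sqrt{5} \approx -27664.0 + 2379.2 i$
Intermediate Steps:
$Z = i \sqrt{5}$ ($Z = \sqrt{-5} = i \sqrt{5} \approx 2.2361 i$)
$U{\left(u,f \right)} = f + u$
$L{\left(N,W \right)} = 14 N + i W \sqrt{5}$ ($L{\left(N,W \right)} = 14 N + i \sqrt{5} W = 14 N + i W \sqrt{5}$)
$L{\left(13,-7 \right)} \left(-152\right) + U{\left(15,-15 \right)} = \left(14 \cdot 13 + i \left(-7\right) \sqrt{5}\right) \left(-152\right) + \left(-15 + 15\right) = \left(182 - 7 i \sqrt{5}\right) \left(-152\right) + 0 = \left(-27664 + 1064 i \sqrt{5}\right) + 0 = -27664 + 1064 i \sqrt{5}$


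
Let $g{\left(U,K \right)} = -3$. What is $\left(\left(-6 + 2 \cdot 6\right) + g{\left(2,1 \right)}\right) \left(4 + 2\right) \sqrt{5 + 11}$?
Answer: $72$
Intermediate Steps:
$\left(\left(-6 + 2 \cdot 6\right) + g{\left(2,1 \right)}\right) \left(4 + 2\right) \sqrt{5 + 11} = \left(\left(-6 + 2 \cdot 6\right) - 3\right) \left(4 + 2\right) \sqrt{5 + 11} = \left(\left(-6 + 12\right) - 3\right) 6 \sqrt{16} = \left(6 - 3\right) 6 \cdot 4 = 3 \cdot 6 \cdot 4 = 18 \cdot 4 = 72$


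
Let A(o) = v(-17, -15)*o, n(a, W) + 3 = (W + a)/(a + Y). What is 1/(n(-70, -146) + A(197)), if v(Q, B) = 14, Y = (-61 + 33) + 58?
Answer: 5/13802 ≈ 0.00036227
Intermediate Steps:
Y = 30 (Y = -28 + 58 = 30)
n(a, W) = -3 + (W + a)/(30 + a) (n(a, W) = -3 + (W + a)/(a + 30) = -3 + (W + a)/(30 + a))
A(o) = 14*o
1/(n(-70, -146) + A(197)) = 1/((-90 - 146 - 2*(-70))/(30 - 70) + 14*197) = 1/((-90 - 146 + 140)/(-40) + 2758) = 1/(-1/40*(-96) + 2758) = 1/(12/5 + 2758) = 1/(13802/5) = 5/13802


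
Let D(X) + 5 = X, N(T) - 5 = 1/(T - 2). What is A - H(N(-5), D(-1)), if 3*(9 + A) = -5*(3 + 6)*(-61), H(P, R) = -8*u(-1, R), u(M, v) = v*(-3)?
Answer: 1050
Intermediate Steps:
N(T) = 5 + 1/(-2 + T) (N(T) = 5 + 1/(T - 2) = 5 + 1/(-2 + T))
D(X) = -5 + X
u(M, v) = -3*v
H(P, R) = 24*R (H(P, R) = -(-24)*R = 24*R)
A = 906 (A = -9 + (-5*(3 + 6)*(-61))/3 = -9 + (-5*9*(-61))/3 = -9 + (-45*(-61))/3 = -9 + (1/3)*2745 = -9 + 915 = 906)
A - H(N(-5), D(-1)) = 906 - 24*(-5 - 1) = 906 - 24*(-6) = 906 - 1*(-144) = 906 + 144 = 1050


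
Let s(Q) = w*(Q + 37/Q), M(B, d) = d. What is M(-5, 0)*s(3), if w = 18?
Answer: 0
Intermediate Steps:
s(Q) = 18*Q + 666/Q (s(Q) = 18*(Q + 37/Q) = 18*Q + 666/Q)
M(-5, 0)*s(3) = 0*(18*3 + 666/3) = 0*(54 + 666*(1/3)) = 0*(54 + 222) = 0*276 = 0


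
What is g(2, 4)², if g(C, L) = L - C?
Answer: 4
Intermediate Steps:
g(2, 4)² = (4 - 1*2)² = (4 - 2)² = 2² = 4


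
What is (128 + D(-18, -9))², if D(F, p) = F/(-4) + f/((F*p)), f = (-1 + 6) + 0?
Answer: 115240225/6561 ≈ 17564.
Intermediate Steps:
f = 5 (f = 5 + 0 = 5)
D(F, p) = -F/4 + 5/(F*p) (D(F, p) = F/(-4) + 5/((F*p)) = F*(-¼) + 5*(1/(F*p)) = -F/4 + 5/(F*p))
(128 + D(-18, -9))² = (128 + (-¼*(-18) + 5/(-18*(-9))))² = (128 + (9/2 + 5*(-1/18)*(-⅑)))² = (128 + (9/2 + 5/162))² = (128 + 367/81)² = (10735/81)² = 115240225/6561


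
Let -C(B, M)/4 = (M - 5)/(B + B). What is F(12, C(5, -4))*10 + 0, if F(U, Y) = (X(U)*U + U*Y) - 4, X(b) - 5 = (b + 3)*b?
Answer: 22592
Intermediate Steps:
X(b) = 5 + b*(3 + b) (X(b) = 5 + (b + 3)*b = 5 + (3 + b)*b = 5 + b*(3 + b))
C(B, M) = -2*(-5 + M)/B (C(B, M) = -4*(M - 5)/(B + B) = -4*(-5 + M)/(2*B) = -4*(-5 + M)*1/(2*B) = -2*(-5 + M)/B)
F(U, Y) = -4 + U*Y + U*(5 + U² + 3*U) (F(U, Y) = ((5 + U² + 3*U)*U + U*Y) - 4 = (U*(5 + U² + 3*U) + U*Y) - 4 = (U*Y + U*(5 + U² + 3*U)) - 4 = -4 + U*Y + U*(5 + U² + 3*U))
F(12, C(5, -4))*10 + 0 = (-4 + 12*(2*(5 - 1*(-4))/5) + 12*(5 + 12² + 3*12))*10 + 0 = (-4 + 12*(2*(⅕)*(5 + 4)) + 12*(5 + 144 + 36))*10 + 0 = (-4 + 12*(2*(⅕)*9) + 12*185)*10 + 0 = (-4 + 12*(18/5) + 2220)*10 + 0 = (-4 + 216/5 + 2220)*10 + 0 = (11296/5)*10 + 0 = 22592 + 0 = 22592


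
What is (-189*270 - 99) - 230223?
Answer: -281352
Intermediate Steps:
(-189*270 - 99) - 230223 = (-51030 - 99) - 230223 = -51129 - 230223 = -281352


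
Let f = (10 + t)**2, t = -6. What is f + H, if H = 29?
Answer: 45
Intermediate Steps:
f = 16 (f = (10 - 6)**2 = 4**2 = 16)
f + H = 16 + 29 = 45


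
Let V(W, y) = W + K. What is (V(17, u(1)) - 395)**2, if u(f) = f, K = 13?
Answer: 133225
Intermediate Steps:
V(W, y) = 13 + W (V(W, y) = W + 13 = 13 + W)
(V(17, u(1)) - 395)**2 = ((13 + 17) - 395)**2 = (30 - 395)**2 = (-365)**2 = 133225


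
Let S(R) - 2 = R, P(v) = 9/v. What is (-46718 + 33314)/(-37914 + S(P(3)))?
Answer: 13404/37909 ≈ 0.35358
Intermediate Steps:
S(R) = 2 + R
(-46718 + 33314)/(-37914 + S(P(3))) = (-46718 + 33314)/(-37914 + (2 + 9/3)) = -13404/(-37914 + (2 + 9*(⅓))) = -13404/(-37914 + (2 + 3)) = -13404/(-37914 + 5) = -13404/(-37909) = -13404*(-1/37909) = 13404/37909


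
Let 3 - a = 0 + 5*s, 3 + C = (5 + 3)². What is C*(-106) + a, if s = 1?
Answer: -6468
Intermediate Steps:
C = 61 (C = -3 + (5 + 3)² = -3 + 8² = -3 + 64 = 61)
a = -2 (a = 3 - (0 + 5*1) = 3 - (0 + 5) = 3 - 1*5 = 3 - 5 = -2)
C*(-106) + a = 61*(-106) - 2 = -6466 - 2 = -6468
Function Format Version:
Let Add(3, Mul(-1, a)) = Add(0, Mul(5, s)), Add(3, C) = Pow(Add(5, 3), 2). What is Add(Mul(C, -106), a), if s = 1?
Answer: -6468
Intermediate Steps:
C = 61 (C = Add(-3, Pow(Add(5, 3), 2)) = Add(-3, Pow(8, 2)) = Add(-3, 64) = 61)
a = -2 (a = Add(3, Mul(-1, Add(0, Mul(5, 1)))) = Add(3, Mul(-1, Add(0, 5))) = Add(3, Mul(-1, 5)) = Add(3, -5) = -2)
Add(Mul(C, -106), a) = Add(Mul(61, -106), -2) = Add(-6466, -2) = -6468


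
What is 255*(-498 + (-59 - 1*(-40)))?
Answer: -131835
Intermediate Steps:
255*(-498 + (-59 - 1*(-40))) = 255*(-498 + (-59 + 40)) = 255*(-498 - 19) = 255*(-517) = -131835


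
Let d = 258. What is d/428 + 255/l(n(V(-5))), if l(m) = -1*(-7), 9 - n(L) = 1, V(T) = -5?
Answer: 55473/1498 ≈ 37.031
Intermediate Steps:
n(L) = 8 (n(L) = 9 - 1*1 = 9 - 1 = 8)
l(m) = 7
d/428 + 255/l(n(V(-5))) = 258/428 + 255/7 = 258*(1/428) + 255*(1/7) = 129/214 + 255/7 = 55473/1498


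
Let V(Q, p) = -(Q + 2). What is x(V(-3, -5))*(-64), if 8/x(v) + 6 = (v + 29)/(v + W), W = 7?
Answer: 2048/9 ≈ 227.56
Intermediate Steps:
V(Q, p) = -2 - Q (V(Q, p) = -(2 + Q) = -2 - Q)
x(v) = 8/(-6 + (29 + v)/(7 + v)) (x(v) = 8/(-6 + (v + 29)/(v + 7)) = 8/(-6 + (29 + v)/(7 + v)))
x(V(-3, -5))*(-64) = (8*(-7 - (-2 - 1*(-3)))/(13 + 5*(-2 - 1*(-3))))*(-64) = (8*(-7 - (-2 + 3))/(13 + 5*(-2 + 3)))*(-64) = (8*(-7 - 1*1)/(13 + 5*1))*(-64) = (8*(-7 - 1)/(13 + 5))*(-64) = (8*(-8)/18)*(-64) = (8*(1/18)*(-8))*(-64) = -32/9*(-64) = 2048/9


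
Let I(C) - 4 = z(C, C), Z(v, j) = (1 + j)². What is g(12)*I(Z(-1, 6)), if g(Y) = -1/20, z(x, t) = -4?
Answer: 0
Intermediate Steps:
I(C) = 0 (I(C) = 4 - 4 = 0)
g(Y) = -1/20 (g(Y) = -1*1/20 = -1/20)
g(12)*I(Z(-1, 6)) = -1/20*0 = 0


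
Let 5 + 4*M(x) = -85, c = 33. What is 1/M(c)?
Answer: -2/45 ≈ -0.044444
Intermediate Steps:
M(x) = -45/2 (M(x) = -5/4 + (1/4)*(-85) = -5/4 - 85/4 = -45/2)
1/M(c) = 1/(-45/2) = -2/45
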